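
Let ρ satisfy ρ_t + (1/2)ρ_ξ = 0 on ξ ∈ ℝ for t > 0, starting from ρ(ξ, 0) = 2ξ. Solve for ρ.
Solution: By method of characteristics (waves move right with speed 1/2):
Along characteristics ξ - (1/2)t = const, ρ is constant, so ρ(ξ,t) = f(ξ - (1/2)t) with f = ρ(·, 0).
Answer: ρ(ξ, t) = -t + 2ξ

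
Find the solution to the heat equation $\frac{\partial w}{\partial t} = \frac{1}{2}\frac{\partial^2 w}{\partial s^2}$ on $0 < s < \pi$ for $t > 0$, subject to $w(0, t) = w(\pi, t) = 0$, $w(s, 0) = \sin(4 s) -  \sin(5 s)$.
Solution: Using separation of variables $w = X(s)T(t)$:
Eigenfunctions: $\sin(ns)$, $n = 1, 2, 3, \ldots$
General solution: $w(s, t) = \sum c_n \sin(ns) e^{-n^2 t/2}$
Matching $w(s,0) = \sin(4 s) - \sin(5 s)$ term by term: $c_4=1, c_5=-1$.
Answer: $w(s, t) = e^{-8 t} \sin(4 s) -  e^{-25 t/2} \sin(5 s)$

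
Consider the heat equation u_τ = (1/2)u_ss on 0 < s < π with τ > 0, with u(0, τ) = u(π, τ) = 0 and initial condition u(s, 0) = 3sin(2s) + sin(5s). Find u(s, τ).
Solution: Separating variables: u = Σ c_n exp(-n²τ/2) sin(ns). From u(s,0) = 3sin(2s) + sin(5s): c_2=3, c_5=1.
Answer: u(s, τ) = 3exp(-2τ)sin(2s) + exp(-25τ/2)sin(5s)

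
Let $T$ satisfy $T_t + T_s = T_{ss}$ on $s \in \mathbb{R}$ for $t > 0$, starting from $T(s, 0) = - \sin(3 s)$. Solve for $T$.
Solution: Moving frame: $\eta = s - t$, $\sigma = t$, $T = u(\eta,\sigma)$, so $T_t = u_{\sigma} - u_{\eta}$ and $T_{ss} = u_{\eta\eta}$.
Hence $T_t + T_s = u_{\sigma}$ and the PDE becomes the heat equation $u_{\sigma} = u_{\eta\eta}$ on $\eta \in \mathbb{R}$.
Initial data: $u(\eta,0) = T(\eta,0) = - \sin(3 \eta)$. Each mode $\sin(n\eta)$ decays as $e^{-n^2\sigma}$ on $\mathbb{R}$, so $u(\eta,\sigma) = \sum c_n e^{-n^2\sigma} \sin(n\eta)$ with $c_3=-1$: $u(\eta,\sigma) = - e^{-9 \sigma} \sin(3 \eta)$.
Substituting back: $T(s,t) = u(s - t, t)$.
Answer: $T(s, t) = - e^{-9 t} \sin(3 s - 3 t)$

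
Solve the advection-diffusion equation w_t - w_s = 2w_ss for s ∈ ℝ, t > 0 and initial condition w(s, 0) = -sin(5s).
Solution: Moving frame: η = s + t, σ = t, w = u(η,σ), so w_t = u_σ + u_η and w_ss = u_ηη.
Hence w_t - w_s = u_σ and the PDE becomes the heat equation u_σ = 2u_ηη on η ∈ ℝ.
Initial data: u(η,0) = w(η,0) = -sin(5η). Each mode sin(nη) decays as exp(-2n²σ) on ℝ, so u(η,σ) = Σ c_n exp(-2n²σ) sin(nη) with c_5=-1: u(η,σ) = -exp(-50σ)sin(5η).
Substituting back: w(s,t) = u(s + t, t).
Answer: w(s, t) = -exp(-50t)sin(5s + 5t)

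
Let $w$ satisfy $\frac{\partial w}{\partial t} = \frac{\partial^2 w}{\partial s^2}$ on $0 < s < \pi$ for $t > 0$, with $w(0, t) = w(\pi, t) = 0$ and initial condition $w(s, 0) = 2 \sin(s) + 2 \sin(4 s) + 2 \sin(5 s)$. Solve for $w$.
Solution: Using separation of variables $w = X(s)T(t)$:
Eigenfunctions: $\sin(ns)$, $n = 1, 2, 3, \ldots$
General solution: $w(s, t) = \sum c_n \sin(ns) e^{-n^2 t}$
Matching $w(s,0) = 2 \sin(s) + 2 \sin(4 s) + 2 \sin(5 s)$ term by term: $c_1=2, c_4=2, c_5=2$.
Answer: $w(s, t) = 2 e^{-t} \sin(s) + 2 e^{-16 t} \sin(4 s) + 2 e^{-25 t} \sin(5 s)$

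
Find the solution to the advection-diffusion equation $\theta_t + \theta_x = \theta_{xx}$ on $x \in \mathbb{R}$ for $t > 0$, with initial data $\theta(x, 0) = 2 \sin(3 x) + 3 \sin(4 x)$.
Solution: Change to a moving frame: let $\eta = x - t$, $\sigma = t$ and write $\theta(x,t) = u(\eta,\sigma)$.
By the chain rule $\theta_t = u_{\sigma} - u_{\eta}$, $\theta_x = u_{\eta}$, $\theta_{xx} = u_{\eta\eta}$.
Then $\theta_t + \theta_x = u_{\sigma}$: the advection term cancels and the PDE becomes the heat equation $u_{\sigma} = u_{\eta\eta}$ on $\eta \in \mathbb{R}$.
Initial data: $u(\eta,0) = \theta(\eta,0) = 2 \sin(3 \eta) + 3 \sin(4 \eta)$.
On $\eta \in \mathbb{R}$ each mode satisfies $(\sin(n\eta))'' = -n^2 \sin(n\eta)$, so $e^{-n^2\sigma} \sin(n\eta)$ solves the heat equation; by superposition $u(\eta,\sigma) = \sum c_n e^{-n^2\sigma} \sin(n\eta)$.
Reading off the coefficients: $c_3=2, c_4=3$, so $u(\eta,\sigma) = 2 e^{-9 \sigma} \sin(3 \eta) + 3 e^{-16 \sigma} \sin(4 \eta)$.
Substituting back $\eta = x - t$, $\sigma = t$: $\theta(x,t) = u(x - t, t)$.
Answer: $\theta(x, t) = -2 e^{-9 t} \sin(3 t - 3 x) - 3 e^{-16 t} \sin(4 t - 4 x)$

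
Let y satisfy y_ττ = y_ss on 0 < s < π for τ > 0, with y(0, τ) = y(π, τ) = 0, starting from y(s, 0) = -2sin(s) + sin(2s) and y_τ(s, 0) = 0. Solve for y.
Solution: Separating variables: y = Σ [A_n cos(ω_n τ) + B_n sin(ω_n τ)] sin(ns), ω_n = n. From ICs: A_1=-2, A_2=1.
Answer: y(s, τ) = -2sin(s)cos(τ) + sin(2s)cos(2τ)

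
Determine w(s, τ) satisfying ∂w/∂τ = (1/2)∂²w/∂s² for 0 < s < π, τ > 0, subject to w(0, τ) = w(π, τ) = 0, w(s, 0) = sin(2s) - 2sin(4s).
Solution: Separating variables: w = Σ c_n exp(-n²τ/2) sin(ns). From w(s,0) = sin(2s) - 2sin(4s): c_2=1, c_4=-2.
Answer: w(s, τ) = exp(-2τ)sin(2s) - 2exp(-8τ)sin(4s)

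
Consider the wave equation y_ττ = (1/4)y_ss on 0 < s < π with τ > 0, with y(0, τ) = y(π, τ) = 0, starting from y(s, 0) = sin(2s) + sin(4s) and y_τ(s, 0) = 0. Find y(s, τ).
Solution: Separating variables: y = Σ [A_n cos(ω_n τ) + B_n sin(ω_n τ)] sin(ns), ω_n = n/2. From ICs: A_2=1, A_4=1.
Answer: y(s, τ) = sin(2s)cos(τ) + sin(4s)cos(2τ)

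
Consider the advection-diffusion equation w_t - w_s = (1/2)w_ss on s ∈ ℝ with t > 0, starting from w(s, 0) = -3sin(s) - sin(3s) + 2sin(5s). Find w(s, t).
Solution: Moving frame: η = s + t, σ = t, w = u(η,σ), so w_t = u_σ + u_η and w_ss = u_ηη.
Hence w_t - w_s = u_σ and the PDE becomes the heat equation u_σ = (1/2)u_ηη on η ∈ ℝ.
Initial data: u(η,0) = w(η,0) = -3sin(η) - sin(3η) + 2sin(5η). Each mode sin(nη) decays as exp(-n²σ/2) on ℝ, so u(η,σ) = Σ c_n exp(-n²σ/2) sin(nη) with c_1=-3, c_3=-1, c_5=2: u(η,σ) = -3exp(-σ/2)sin(η) - exp(-9σ/2)sin(3η) + 2exp(-25σ/2)sin(5η).
Substituting back: w(s,t) = u(s + t, t).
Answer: w(s, t) = -3exp(-t/2)sin(s + t) - exp(-9t/2)sin(3s + 3t) + 2exp(-25t/2)sin(5s + 5t)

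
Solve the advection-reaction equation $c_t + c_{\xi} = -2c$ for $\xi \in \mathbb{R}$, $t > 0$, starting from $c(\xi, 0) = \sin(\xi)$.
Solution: Substitute $c = e^{-2t}u$.
Then $c_t = e^{-2t}(u_t - 2u)$, $c_{\xi} = e^{-2t}u_{\xi}$; substituting and dividing by $e^{-2t}$, the lower-order terms cancel: $u_t + u_{\xi} = 0$ (standard advection equation).
Data for $u$: $u(\xi,0) = c(\xi,0) = \sin(\xi)$.
By characteristics ($d\xi/dt = 1$), $u(\xi,t) = f(\xi - t)$ with $f = u( \cdot , 0)$.
So $u(\xi,t) = - \sin(t - \xi)$, and $c(\xi,t) = e^{-2t}u(\xi,t)$.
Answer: $c(\xi, t) = e^{-2 t} \sin(\xi - t)$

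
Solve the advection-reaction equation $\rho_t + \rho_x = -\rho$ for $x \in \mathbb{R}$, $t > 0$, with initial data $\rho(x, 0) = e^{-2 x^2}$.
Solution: Substitute $\rho = e^{-t}u$, i.e. $u = e^{t}\rho$.
By the product rule, $\rho_t = e^{-t}(u_t - u)$, $\rho_x = e^{-t}u_x$.
Substituting into the PDE and dividing by $e^{-t}$: $u_t - u + u_x = -u$.
The lower-order terms cancel, leaving the standard advection equation $u_t + u_x = 0$.
Initial data for $u$: $u(x,0) = \rho(x,0) = e^{-2 x^2}$.
Solve for $u$:
  By method of characteristics (waves move right with speed 1):
  Along characteristics $x - t =$ const, $u$ is constant, so $u(x,t) = f(x - t)$ with $f = u( \cdot , 0)$.
Hence $u(x,t) = e^{-2 (-t + x)^2}$.
Transform back: $\rho(x,t) = e^{-t}u(x,t)$.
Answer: $\rho(x, t) = e^{-t} e^{-2 (-t + x)^2}$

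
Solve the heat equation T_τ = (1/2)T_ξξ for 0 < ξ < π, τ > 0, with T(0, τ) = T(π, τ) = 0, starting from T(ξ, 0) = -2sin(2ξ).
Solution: Separating variables: T = Σ c_n exp(-n²τ/2) sin(nξ). From T(ξ,0) = -2sin(2ξ): c_2=-2.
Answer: T(ξ, τ) = -2exp(-2τ)sin(2ξ)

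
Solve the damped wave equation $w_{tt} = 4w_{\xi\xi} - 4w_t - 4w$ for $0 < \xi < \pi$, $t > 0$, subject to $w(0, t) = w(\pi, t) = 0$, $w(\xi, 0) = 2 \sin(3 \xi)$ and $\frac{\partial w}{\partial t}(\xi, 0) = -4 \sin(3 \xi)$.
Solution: Substitute $w = e^{-2t}u$.
Then $w_t = e^{-2t}(u_t - 2u)$, $w_{tt} = e^{-2t}(u_{tt} - 4u_t + 4u)$, $w_{\xi\xi} = e^{-2t}u_{\xi\xi}$; substituting and dividing by $e^{-2t}$, the lower-order terms cancel: $u_{tt} = 4u_{\xi\xi}$ (standard wave equation).
Data for $u$: $u(\xi,0) = w(\xi,0) = 2 \sin(3 \xi)$; $u_t(\xi,0) = w_t(\xi,0) + 2w(\xi,0) = 0$. The boundary conditions carry over: $u(0,t) = u(\pi,t) = 0$.
Separating variables: $u = \sum [A_n \cos(\omega_n t) + B_n \sin(\omega_n t)] \sin(n\xi)$, $\omega_n = 2n$. From ICs: $A_3=2$.
So $u(\xi,t) = 2 \sin(3 \xi) \cos(6 t)$, and $w(\xi,t) = e^{-2t}u(\xi,t)$.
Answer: $w(\xi, t) = 2 e^{-2 t} \sin(3 \xi) \cos(6 t)$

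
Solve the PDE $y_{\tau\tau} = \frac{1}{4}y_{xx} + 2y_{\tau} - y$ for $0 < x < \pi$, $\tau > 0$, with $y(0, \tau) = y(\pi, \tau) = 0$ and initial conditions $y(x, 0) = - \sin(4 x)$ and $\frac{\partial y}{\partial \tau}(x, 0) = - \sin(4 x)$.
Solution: Substitute $y = e^{\tau}u$.
Then $y_{\tau} = e^{\tau}(u_{\tau} + u)$, $y_{\tau\tau} = e^{\tau}(u_{\tau\tau} + 2u_{\tau} + u)$, $y_{xx} = e^{\tau}u_{xx}$; substituting and dividing by $e^{\tau}$, the lower-order terms cancel: $u_{\tau\tau} = \frac{1}{4}u_{xx}$ (standard wave equation).
Data for $u$: $u(x,0) = y(x,0) = - \sin(4 x)$; $u_{\tau}(x,0) = y_{\tau}(x,0) - y(x,0) = 0$. The boundary conditions carry over: $u(0,\tau) = u(\pi,\tau) = 0$.
Separating variables: $u = \sum [A_n \cos(\omega_n \tau) + B_n \sin(\omega_n \tau)] \sin(nx)$, $\omega_n = n/2$. From ICs: $A_4=-1$.
So $u(x,\tau) = - \sin(4 x) \cos(2 \tau)$, and $y(x,\tau) = e^{\tau}u(x,\tau)$.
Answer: $y(x, \tau) = - e^{\tau} \sin(4 x) \cos(2 \tau)$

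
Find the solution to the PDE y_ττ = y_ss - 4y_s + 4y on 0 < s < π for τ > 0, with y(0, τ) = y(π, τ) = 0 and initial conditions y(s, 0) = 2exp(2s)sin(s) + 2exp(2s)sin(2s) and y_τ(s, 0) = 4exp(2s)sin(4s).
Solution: Substitute y = exp(2s)u, i.e. u = exp(-2s)y.
By the product rule, y_s = exp(2s)(u_s + 2u), y_ss = exp(2s)(u_ss + 4u_s + 4u), y_ττ = exp(2s)u_ττ.
Substituting into the PDE and dividing by exp(2s): u_ττ = (u_ss + 4u_s + 4u) - 4(u_s + 2u) + 4u.
The lower-order terms cancel, leaving the standard wave equation u_ττ = u_ss.
Initial data for u: u(s,0) = exp(-2s)y(s,0) = 2sin(s) + 2sin(2s); u_τ(s,0) = exp(-2s)y_τ(s,0) = 4sin(4s). The boundary conditions carry over: u(0,τ) = u(π,τ) = 0.
Solve for u:
  Using separation of variables u = X(s)T(τ):
  Eigenfunctions: sin(ns), n = 1, 2, 3, ...
  General solution: u(s, τ) = Σ [A_n cos(n τ) + B_n sin(n τ)] sin(ns)
  From u(s,0) = 2sin(s) + 2sin(2s): A_1=2, A_2=2. From u_τ(s,0) = 4sin(4s), using u_τ(s,0) = Σ ω_n B_n sin(ns) with ω_n = n: B_4 = 4/4 = 1.
Hence u(s,τ) = 2sin(s)cos(τ) + 2sin(2s)cos(2τ) + sin(4s)sin(4τ).
Transform back: y(s,τ) = exp(2s)u(s,τ).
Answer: y(s, τ) = 2exp(2s)sin(s)cos(τ) + 2exp(2s)sin(2s)cos(2τ) + exp(2s)sin(4s)sin(4τ)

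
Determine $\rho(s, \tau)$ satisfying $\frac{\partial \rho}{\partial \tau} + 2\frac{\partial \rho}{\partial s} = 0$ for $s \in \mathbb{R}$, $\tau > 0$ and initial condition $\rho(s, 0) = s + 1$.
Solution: By characteristics ($ds/d\tau = 2$), $\rho(s,\tau) = f(s - 2\tau)$ with $f = \rho( \cdot , 0)$.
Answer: $\rho(s, \tau) = -2 \tau + s + 1$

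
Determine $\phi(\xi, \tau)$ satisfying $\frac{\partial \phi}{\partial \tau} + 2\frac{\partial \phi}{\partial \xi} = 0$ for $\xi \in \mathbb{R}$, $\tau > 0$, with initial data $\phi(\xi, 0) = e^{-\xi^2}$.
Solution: By method of characteristics (waves move right with speed 2):
Along characteristics $\xi - 2\tau =$ const, $\phi$ is constant, so $\phi(\xi,\tau) = f(\xi - 2\tau)$ with $f = \phi( \cdot , 0)$.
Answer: $\phi(\xi, \tau) = e^{-(-2 \tau + \xi)^2}$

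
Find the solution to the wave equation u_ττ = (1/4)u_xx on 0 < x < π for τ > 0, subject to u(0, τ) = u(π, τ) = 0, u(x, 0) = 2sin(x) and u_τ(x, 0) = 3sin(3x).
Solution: Separating variables: u = Σ [A_n cos(ω_n τ) + B_n sin(ω_n τ)] sin(nx), ω_n = n/2. From ICs (B_n = velocity coefficient / ω_n): A_1=2, B_3=2.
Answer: u(x, τ) = 2sin(x)cos(τ/2) + 2sin(3x)sin(3τ/2)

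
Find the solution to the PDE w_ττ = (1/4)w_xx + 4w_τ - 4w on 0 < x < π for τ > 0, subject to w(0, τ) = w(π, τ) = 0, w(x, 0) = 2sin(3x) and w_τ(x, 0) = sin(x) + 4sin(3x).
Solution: Substitute w = exp(2τ)u, i.e. u = exp(-2τ)w.
By the product rule, w_τ = exp(2τ)(u_τ + 2u), w_ττ = exp(2τ)(u_ττ + 4u_τ + 4u), w_xx = exp(2τ)u_xx.
Substituting into the PDE and dividing by exp(2τ): u_ττ + 4u_τ + 4u = (1/4)u_xx + 4(u_τ + 2u) - 4u.
The lower-order terms cancel, leaving the standard wave equation u_ττ = (1/4)u_xx.
Initial data for u: u(x,0) = w(x,0) = 2sin(3x); u_τ(x,0) = w_τ(x,0) - 2w(x,0) = sin(x). The boundary conditions carry over: u(0,τ) = u(π,τ) = 0.
Solve for u:
  Using separation of variables u = X(x)T(τ):
  Eigenfunctions: sin(nx), n = 1, 2, 3, ...
  General solution: u(x, τ) = Σ [A_n cos(n τ/2) + B_n sin(n τ/2)] sin(nx)
  From u(x,0) = 2sin(3x): A_3=2. From u_τ(x,0) = sin(x), using u_τ(x,0) = Σ ω_n B_n sin(nx) with ω_n = n/2: B_1 = 1/(1/2) = 2.
Hence u(x,τ) = 2sin(x)sin(τ/2) + 2sin(3x)cos(3τ/2).
Transform back: w(x,τ) = exp(2τ)u(x,τ).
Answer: w(x, τ) = 2exp(2τ)sin(x)sin(τ/2) + 2exp(2τ)sin(3x)cos(3τ/2)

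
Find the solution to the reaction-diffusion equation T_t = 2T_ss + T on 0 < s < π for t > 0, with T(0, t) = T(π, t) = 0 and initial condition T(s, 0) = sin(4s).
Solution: Substitute T = exp(t)u.
Then T_t = exp(t)(u_t + u), T_ss = exp(t)u_ss; substituting and dividing by exp(t), the lower-order terms cancel: u_t = 2u_ss (standard heat equation).
Data for u: u(s,0) = T(s,0) = sin(4s). The boundary conditions carry over: u(0,t) = u(π,t) = 0.
Separating variables: u = Σ c_n exp(-2n²t) sin(ns). From u(s,0) = sin(4s): c_4=1.
So u(s,t) = exp(-32t)sin(4s), and T(s,t) = exp(t)u(s,t).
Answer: T(s, t) = exp(-31t)sin(4s)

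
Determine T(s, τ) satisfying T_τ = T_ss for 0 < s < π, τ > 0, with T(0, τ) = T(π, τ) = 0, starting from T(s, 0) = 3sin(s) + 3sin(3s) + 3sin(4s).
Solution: Using separation of variables T = X(s)G(τ):
Eigenfunctions: sin(ns), n = 1, 2, 3, ...
General solution: T(s, τ) = Σ c_n sin(ns) exp(-n² τ)
Matching T(s,0) = 3sin(s) + 3sin(3s) + 3sin(4s) term by term: c_1=3, c_3=3, c_4=3.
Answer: T(s, τ) = 3exp(-τ)sin(s) + 3exp(-9τ)sin(3s) + 3exp(-16τ)sin(4s)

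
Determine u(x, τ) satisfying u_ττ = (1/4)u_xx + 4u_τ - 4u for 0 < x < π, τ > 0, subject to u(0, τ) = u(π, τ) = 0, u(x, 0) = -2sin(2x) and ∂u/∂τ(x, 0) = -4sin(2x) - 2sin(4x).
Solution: Substitute u = exp(2τ)w.
Then u_τ = exp(2τ)(w_τ + 2w), u_ττ = exp(2τ)(w_ττ + 4w_τ + 4w), u_xx = exp(2τ)w_xx; substituting and dividing by exp(2τ), the lower-order terms cancel: w_ττ = (1/4)w_xx (standard wave equation).
Data for w: w(x,0) = u(x,0) = -2sin(2x); w_τ(x,0) = u_τ(x,0) - 2u(x,0) = -2sin(4x). The boundary conditions carry over: w(0,τ) = w(π,τ) = 0.
Separating variables: w = Σ [A_n cos(ω_n τ) + B_n sin(ω_n τ)] sin(nx), ω_n = n/2. From ICs (B_n = velocity coefficient / ω_n): A_2=-2, B_4=-1.
So w(x,τ) = -2sin(2x)cos(τ) - sin(4x)sin(2τ), and u(x,τ) = exp(2τ)w(x,τ).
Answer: u(x, τ) = -2exp(2τ)sin(2x)cos(τ) - exp(2τ)sin(4x)sin(2τ)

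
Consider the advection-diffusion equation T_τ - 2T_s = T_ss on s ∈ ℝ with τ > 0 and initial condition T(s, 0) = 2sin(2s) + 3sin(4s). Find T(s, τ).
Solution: Change to a moving frame: let η = s + 2τ, σ = τ and write T(s,τ) = u(η,σ).
By the chain rule T_τ = u_σ + 2u_η, T_s = u_η, T_ss = u_ηη.
Then T_τ - 2T_s = u_σ: the advection term cancels and the PDE becomes the heat equation u_σ = u_ηη on η ∈ ℝ.
Initial data: u(η,0) = T(η,0) = 2sin(2η) + 3sin(4η).
On η ∈ ℝ each mode satisfies (sin(nη))″ = -n² sin(nη), so exp(-n²σ) sin(nη) solves the heat equation; by superposition u(η,σ) = Σ c_n exp(-n²σ) sin(nη).
Reading off the coefficients: c_2=2, c_4=3, so u(η,σ) = 2exp(-4σ)sin(2η) + 3exp(-16σ)sin(4η).
Substituting back η = s + 2τ, σ = τ: T(s,τ) = u(s + 2τ, τ).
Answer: T(s, τ) = 2exp(-4τ)sin(2s + 4τ) + 3exp(-16τ)sin(4s + 8τ)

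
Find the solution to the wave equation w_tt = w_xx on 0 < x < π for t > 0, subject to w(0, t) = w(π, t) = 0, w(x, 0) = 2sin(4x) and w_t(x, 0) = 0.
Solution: Separating variables: w = Σ [A_n cos(ω_n t) + B_n sin(ω_n t)] sin(nx), ω_n = n. From ICs: A_4=2.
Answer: w(x, t) = 2sin(4x)cos(4t)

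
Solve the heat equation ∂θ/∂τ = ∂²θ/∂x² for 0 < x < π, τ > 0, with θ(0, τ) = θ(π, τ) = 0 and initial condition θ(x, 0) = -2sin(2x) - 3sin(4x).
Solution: Separating variables: θ = Σ c_n exp(-n²τ) sin(nx). From θ(x,0) = -2sin(2x) - 3sin(4x): c_2=-2, c_4=-3.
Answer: θ(x, τ) = -2exp(-4τ)sin(2x) - 3exp(-16τ)sin(4x)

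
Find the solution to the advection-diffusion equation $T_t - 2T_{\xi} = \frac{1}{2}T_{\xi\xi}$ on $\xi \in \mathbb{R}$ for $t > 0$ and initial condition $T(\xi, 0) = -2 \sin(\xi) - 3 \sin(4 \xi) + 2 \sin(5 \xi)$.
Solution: Moving frame: $\eta = \xi + 2t$, $\sigma = t$, $T = u(\eta,\sigma)$, so $T_t = u_{\sigma} + 2u_{\eta}$ and $T_{\xi\xi} = u_{\eta\eta}$.
Hence $T_t - 2T_{\xi} = u_{\sigma}$ and the PDE becomes the heat equation $u_{\sigma} = \frac{1}{2}u_{\eta\eta}$ on $\eta \in \mathbb{R}$.
Initial data: $u(\eta,0) = T(\eta,0) = -2 \sin(\eta) - 3 \sin(4 \eta) + 2 \sin(5 \eta)$. Each mode $\sin(n\eta)$ decays as $e^{-n^2\sigma/2}$ on $\mathbb{R}$, so $u(\eta,\sigma) = \sum c_n e^{-n^2\sigma/2} \sin(n\eta)$ with $c_1=-2, c_4=-3, c_5=2$: $u(\eta,\sigma) = -3 e^{-8 \sigma} \sin(4 \eta) - 2 e^{-\sigma/2} \sin(\eta) + 2 e^{-25 \sigma/2} \sin(5 \eta)$.
Substituting back: $T(\xi,t) = u(\xi + 2t, t)$.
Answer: $T(\xi, t) = -3 e^{-8 t} \sin(4 \xi + 8 t) - 2 e^{-t/2} \sin(\xi + 2 t) + 2 e^{-25 t/2} \sin(5 \xi + 10 t)$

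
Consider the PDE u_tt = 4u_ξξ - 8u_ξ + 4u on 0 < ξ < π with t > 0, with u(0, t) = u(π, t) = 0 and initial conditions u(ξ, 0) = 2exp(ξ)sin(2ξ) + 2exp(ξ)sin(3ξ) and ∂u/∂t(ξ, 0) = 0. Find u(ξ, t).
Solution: Substitute u = exp(ξ)w, i.e. w = exp(-ξ)u.
By the product rule, u_ξ = exp(ξ)(w_ξ + w), u_ξξ = exp(ξ)(w_ξξ + 2w_ξ + w), u_tt = exp(ξ)w_tt.
Substituting into the PDE and dividing by exp(ξ): w_tt = 4(w_ξξ + 2w_ξ + w) - 8(w_ξ + w) + 4w.
The lower-order terms cancel, leaving the standard wave equation w_tt = 4w_ξξ.
Initial data for w: w(ξ,0) = exp(-ξ)u(ξ,0) = 2sin(2ξ) + 2sin(3ξ); w_t(ξ,0) = exp(-ξ)u_t(ξ,0) = 0. The boundary conditions carry over: w(0,t) = w(π,t) = 0.
Solve for w:
  Using separation of variables w = X(ξ)T(t):
  Eigenfunctions: sin(nξ), n = 1, 2, 3, ...
  General solution: w(ξ, t) = Σ [A_n cos(2n t) + B_n sin(2n t)] sin(nξ)
  From w(ξ,0) = 2sin(2ξ) + 2sin(3ξ): A_2=2, A_3=2. From w_t(ξ,0) = 0: all B_n = 0.
Hence w(ξ,t) = 2sin(2ξ)cos(4t) + 2sin(3ξ)cos(6t).
Transform back: u(ξ,t) = exp(ξ)w(ξ,t).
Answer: u(ξ, t) = 2exp(ξ)sin(2ξ)cos(4t) + 2exp(ξ)sin(3ξ)cos(6t)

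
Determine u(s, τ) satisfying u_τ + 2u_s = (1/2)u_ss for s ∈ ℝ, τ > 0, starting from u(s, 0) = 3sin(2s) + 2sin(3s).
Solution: Change to a moving frame: let η = s - 2τ, σ = τ and write u(s,τ) = w(η,σ).
By the chain rule u_τ = w_σ - 2w_η, u_s = w_η, u_ss = w_ηη.
Then u_τ + 2u_s = w_σ: the advection term cancels and the PDE becomes the heat equation w_σ = (1/2)w_ηη on η ∈ ℝ.
Initial data: w(η,0) = u(η,0) = 3sin(2η) + 2sin(3η).
On η ∈ ℝ each mode satisfies (sin(nη))″ = -n² sin(nη), so exp(-n²σ/2) sin(nη) solves the heat equation; by superposition w(η,σ) = Σ c_n exp(-n²σ/2) sin(nη).
Reading off the coefficients: c_2=3, c_3=2, so w(η,σ) = 3exp(-2σ)sin(2η) + 2exp(-9σ/2)sin(3η).
Substituting back η = s - 2τ, σ = τ: u(s,τ) = w(s - 2τ, τ).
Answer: u(s, τ) = 3exp(-2τ)sin(2s - 4τ) + 2exp(-9τ/2)sin(3s - 6τ)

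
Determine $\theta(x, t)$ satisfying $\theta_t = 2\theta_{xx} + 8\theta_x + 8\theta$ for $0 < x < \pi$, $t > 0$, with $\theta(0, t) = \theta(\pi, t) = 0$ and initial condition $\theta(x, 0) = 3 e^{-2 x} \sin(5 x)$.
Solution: Substitute $\theta = e^{-2x}u$, i.e. $u = e^{2x}\theta$.
By the product rule, $\theta_x = e^{-2x}(u_x - 2u)$, $\theta_{xx} = e^{-2x}(u_{xx} - 4u_x + 4u)$, $\theta_t = e^{-2x}u_t$.
Substituting into the PDE and dividing by $e^{-2x}$: $u_t = 2(u_{xx} - 4u_x + 4u) + 8(u_x - 2u) + 8u$.
The lower-order terms cancel, leaving the standard heat equation $u_t = 2u_{xx}$.
Initial data for $u$: $u(x,0) = e^{2x}\theta(x,0) = 3 \sin(5 x)$. The boundary conditions carry over: $u(0,t) = u(\pi,t) = 0$.
Solve for $u$:
  Using separation of variables $u = X(x)G(t)$:
  Eigenfunctions: $\sin(nx)$, $n = 1, 2, 3, \ldots$
  General solution: $u(x, t) = \sum c_n \sin(nx) e^{-2n^2 t}$
  Matching $u(x,0) = 3 \sin(5 x)$ term by term: $c_5=3$.
Hence $u(x,t) = 3 e^{-50 t} \sin(5 x)$.
Transform back: $\theta(x,t) = e^{-2x}u(x,t)$.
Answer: $\theta(x, t) = 3 e^{-50 t} e^{-2 x} \sin(5 x)$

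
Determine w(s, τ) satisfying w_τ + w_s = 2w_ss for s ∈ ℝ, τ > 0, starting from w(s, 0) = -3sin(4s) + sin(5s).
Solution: Change to a moving frame: let η = s - τ, σ = τ and write w(s,τ) = u(η,σ).
By the chain rule w_τ = u_σ - u_η, w_s = u_η, w_ss = u_ηη.
Then w_τ + w_s = u_σ: the advection term cancels and the PDE becomes the heat equation u_σ = 2u_ηη on η ∈ ℝ.
Initial data: u(η,0) = w(η,0) = -3sin(4η) + sin(5η).
On η ∈ ℝ each mode satisfies (sin(nη))″ = -n² sin(nη), so exp(-2n²σ) sin(nη) solves the heat equation; by superposition u(η,σ) = Σ c_n exp(-2n²σ) sin(nη).
Reading off the coefficients: c_4=-3, c_5=1, so u(η,σ) = -3exp(-32σ)sin(4η) + exp(-50σ)sin(5η).
Substituting back η = s - τ, σ = τ: w(s,τ) = u(s - τ, τ).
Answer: w(s, τ) = -3exp(-32τ)sin(4s - 4τ) + exp(-50τ)sin(5s - 5τ)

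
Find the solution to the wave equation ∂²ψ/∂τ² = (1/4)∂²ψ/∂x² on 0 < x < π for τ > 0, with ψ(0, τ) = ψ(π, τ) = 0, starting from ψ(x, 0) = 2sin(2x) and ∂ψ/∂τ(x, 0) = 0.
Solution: Separating variables: ψ = Σ [A_n cos(ω_n τ) + B_n sin(ω_n τ)] sin(nx), ω_n = n/2. From ICs: A_2=2.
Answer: ψ(x, τ) = 2sin(2x)cos(τ)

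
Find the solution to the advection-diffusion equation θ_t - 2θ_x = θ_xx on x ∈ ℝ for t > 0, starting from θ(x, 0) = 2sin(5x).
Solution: Moving frame: η = x + 2t, σ = t, θ = u(η,σ), so θ_t = u_σ + 2u_η and θ_xx = u_ηη.
Hence θ_t - 2θ_x = u_σ and the PDE becomes the heat equation u_σ = u_ηη on η ∈ ℝ.
Initial data: u(η,0) = θ(η,0) = 2sin(5η). Each mode sin(nη) decays as exp(-n²σ) on ℝ, so u(η,σ) = Σ c_n exp(-n²σ) sin(nη) with c_5=2: u(η,σ) = 2exp(-25σ)sin(5η).
Substituting back: θ(x,t) = u(x + 2t, t).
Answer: θ(x, t) = 2exp(-25t)sin(10t + 5x)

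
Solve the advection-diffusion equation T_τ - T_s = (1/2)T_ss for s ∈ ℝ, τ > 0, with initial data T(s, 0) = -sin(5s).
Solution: Change to a moving frame: let η = s + τ, σ = τ and write T(s,τ) = u(η,σ).
By the chain rule T_τ = u_σ + u_η, T_s = u_η, T_ss = u_ηη.
Then T_τ - T_s = u_σ: the advection term cancels and the PDE becomes the heat equation u_σ = (1/2)u_ηη on η ∈ ℝ.
Initial data: u(η,0) = T(η,0) = -sin(5η).
On η ∈ ℝ each mode satisfies (sin(nη))″ = -n² sin(nη), so exp(-n²σ/2) sin(nη) solves the heat equation; by superposition u(η,σ) = Σ c_n exp(-n²σ/2) sin(nη).
Reading off the coefficients: c_5=-1, so u(η,σ) = -exp(-25σ/2)sin(5η).
Substituting back η = s + τ, σ = τ: T(s,τ) = u(s + τ, τ).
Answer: T(s, τ) = -exp(-25τ/2)sin(5s + 5τ)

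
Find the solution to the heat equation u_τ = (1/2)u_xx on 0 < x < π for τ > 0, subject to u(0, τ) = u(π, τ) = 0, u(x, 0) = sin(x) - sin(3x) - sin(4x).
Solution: Separating variables: u = Σ c_n exp(-n²τ/2) sin(nx). From u(x,0) = sin(x) - sin(3x) - sin(4x): c_1=1, c_3=-1, c_4=-1.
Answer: u(x, τ) = -exp(-8τ)sin(4x) + exp(-τ/2)sin(x) - exp(-9τ/2)sin(3x)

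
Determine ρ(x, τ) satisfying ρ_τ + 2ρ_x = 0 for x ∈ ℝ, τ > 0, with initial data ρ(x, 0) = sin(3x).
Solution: By characteristics (dx/dτ = 2), ρ(x,τ) = f(x - 2τ) with f = ρ(·, 0).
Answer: ρ(x, τ) = sin(3x - 6τ)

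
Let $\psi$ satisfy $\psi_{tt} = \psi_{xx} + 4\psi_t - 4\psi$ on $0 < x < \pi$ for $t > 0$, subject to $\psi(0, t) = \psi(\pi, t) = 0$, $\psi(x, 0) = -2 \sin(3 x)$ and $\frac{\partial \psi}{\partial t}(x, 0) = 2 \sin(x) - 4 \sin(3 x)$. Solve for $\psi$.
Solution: Substitute $\psi = e^{2t}u$.
Then $\psi_t = e^{2t}(u_t + 2u)$, $\psi_{tt} = e^{2t}(u_{tt} + 4u_t + 4u)$, $\psi_{xx} = e^{2t}u_{xx}$; substituting and dividing by $e^{2t}$, the lower-order terms cancel: $u_{tt} = u_{xx}$ (standard wave equation).
Data for $u$: $u(x,0) = \psi(x,0) = -2 \sin(3 x)$; $u_t(x,0) = \psi_t(x,0) - 2\psi(x,0) = 2 \sin(x)$. The boundary conditions carry over: $u(0,t) = u(\pi,t) = 0$.
Separating variables: $u = \sum [A_n \cos(\omega_n t) + B_n \sin(\omega_n t)] \sin(nx)$, $\omega_n = n$. From ICs ($B_n$ = velocity coefficient / $\omega_n$): $A_3=-2, B_1=2$.
So $u(x,t) = 2 \sin(t) \sin(x) - 2 \sin(3 x) \cos(3 t)$, and $\psi(x,t) = e^{2t}u(x,t)$.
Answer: $\psi(x, t) = 2 e^{2 t} \sin(t) \sin(x) - 2 e^{2 t} \sin(3 x) \cos(3 t)$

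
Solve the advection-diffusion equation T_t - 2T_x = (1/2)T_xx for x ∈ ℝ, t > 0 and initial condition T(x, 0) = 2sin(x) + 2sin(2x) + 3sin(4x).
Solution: Change to a moving frame: let η = x + 2t, σ = t and write T(x,t) = u(η,σ).
By the chain rule T_t = u_σ + 2u_η, T_x = u_η, T_xx = u_ηη.
Then T_t - 2T_x = u_σ: the advection term cancels and the PDE becomes the heat equation u_σ = (1/2)u_ηη on η ∈ ℝ.
Initial data: u(η,0) = T(η,0) = 2sin(η) + 2sin(2η) + 3sin(4η).
On η ∈ ℝ each mode satisfies (sin(nη))″ = -n² sin(nη), so exp(-n²σ/2) sin(nη) solves the heat equation; by superposition u(η,σ) = Σ c_n exp(-n²σ/2) sin(nη).
Reading off the coefficients: c_1=2, c_2=2, c_4=3, so u(η,σ) = 2exp(-2σ)sin(2η) + 3exp(-8σ)sin(4η) + 2exp(-σ/2)sin(η).
Substituting back η = x + 2t, σ = t: T(x,t) = u(x + 2t, t).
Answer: T(x, t) = 2exp(-2t)sin(4t + 2x) + 3exp(-8t)sin(8t + 4x) + 2exp(-t/2)sin(2t + x)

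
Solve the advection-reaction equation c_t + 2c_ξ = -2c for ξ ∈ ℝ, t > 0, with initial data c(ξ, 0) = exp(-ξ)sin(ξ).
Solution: Substitute c = exp(-ξ)u.
Then c_ξ = exp(-ξ)(u_ξ - u), c_t = exp(-ξ)u_t; substituting and dividing by exp(-ξ), the lower-order terms cancel: u_t + 2u_ξ = 0 (standard advection equation).
Data for u: u(ξ,0) = exp(ξ)c(ξ,0) = sin(ξ).
By characteristics (dξ/dt = 2), u(ξ,t) = f(ξ - 2t) with f = u(·, 0).
So u(ξ,t) = -sin(2t - ξ), and c(ξ,t) = exp(-ξ)u(ξ,t).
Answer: c(ξ, t) = -exp(-ξ)sin(2t - ξ)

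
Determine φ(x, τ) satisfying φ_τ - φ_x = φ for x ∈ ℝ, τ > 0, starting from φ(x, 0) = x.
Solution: Substitute φ = exp(τ)u.
Then φ_τ = exp(τ)(u_τ + u), φ_x = exp(τ)u_x; substituting and dividing by exp(τ), the lower-order terms cancel: u_τ - u_x = 0 (standard advection equation).
Data for u: u(x,0) = φ(x,0) = x.
By characteristics (dx/dτ = -1), u(x,τ) = f(x + τ) with f = u(·, 0).
So u(x,τ) = x + τ, and φ(x,τ) = exp(τ)u(x,τ).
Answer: φ(x, τ) = xexp(τ) + τexp(τ)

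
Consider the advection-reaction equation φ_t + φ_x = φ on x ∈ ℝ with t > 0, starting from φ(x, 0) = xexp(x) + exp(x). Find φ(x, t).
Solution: Substitute φ = exp(x)u.
Then φ_x = exp(x)(u_x + u), φ_t = exp(x)u_t; substituting and dividing by exp(x), the lower-order terms cancel: u_t + u_x = 0 (standard advection equation).
Data for u: u(x,0) = exp(-x)φ(x,0) = x + 1.
By characteristics (dx/dt = 1), u(x,t) = f(x - t) with f = u(·, 0).
So u(x,t) = -t + x + 1, and φ(x,t) = exp(x)u(x,t).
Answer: φ(x, t) = -texp(x) + xexp(x) + exp(x)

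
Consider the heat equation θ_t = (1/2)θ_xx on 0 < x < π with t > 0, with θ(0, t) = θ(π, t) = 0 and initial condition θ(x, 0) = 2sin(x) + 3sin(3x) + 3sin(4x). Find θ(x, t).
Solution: Separating variables: θ = Σ c_n exp(-n²t/2) sin(nx). From θ(x,0) = 2sin(x) + 3sin(3x) + 3sin(4x): c_1=2, c_3=3, c_4=3.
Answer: θ(x, t) = 3exp(-8t)sin(4x) + 2exp(-t/2)sin(x) + 3exp(-9t/2)sin(3x)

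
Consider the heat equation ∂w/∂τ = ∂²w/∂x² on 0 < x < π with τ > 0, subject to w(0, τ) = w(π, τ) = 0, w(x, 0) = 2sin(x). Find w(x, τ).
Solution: Using separation of variables w = X(x)T(τ):
Eigenfunctions: sin(nx), n = 1, 2, 3, ...
General solution: w(x, τ) = Σ c_n sin(nx) exp(-n² τ)
Matching w(x,0) = 2sin(x) term by term: c_1=2.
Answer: w(x, τ) = 2exp(-τ)sin(x)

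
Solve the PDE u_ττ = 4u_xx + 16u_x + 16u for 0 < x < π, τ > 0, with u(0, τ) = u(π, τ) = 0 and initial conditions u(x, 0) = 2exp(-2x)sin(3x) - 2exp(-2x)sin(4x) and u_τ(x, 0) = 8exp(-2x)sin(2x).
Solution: Substitute u = exp(-2x)w, i.e. w = exp(2x)u.
By the product rule, u_x = exp(-2x)(w_x - 2w), u_xx = exp(-2x)(w_xx - 4w_x + 4w), u_ττ = exp(-2x)w_ττ.
Substituting into the PDE and dividing by exp(-2x): w_ττ = 4(w_xx - 4w_x + 4w) + 16(w_x - 2w) + 16w.
The lower-order terms cancel, leaving the standard wave equation w_ττ = 4w_xx.
Initial data for w: w(x,0) = exp(2x)u(x,0) = 2sin(3x) - 2sin(4x); w_τ(x,0) = exp(2x)u_τ(x,0) = 8sin(2x). The boundary conditions carry over: w(0,τ) = w(π,τ) = 0.
Solve for w:
  Using separation of variables w = X(x)T(τ):
  Eigenfunctions: sin(nx), n = 1, 2, 3, ...
  General solution: w(x, τ) = Σ [A_n cos(2n τ) + B_n sin(2n τ)] sin(nx)
  From w(x,0) = 2sin(3x) - 2sin(4x): A_3=2, A_4=-2. From w_τ(x,0) = 8sin(2x), using w_τ(x,0) = Σ ω_n B_n sin(nx) with ω_n = 2n: B_2 = 8/4 = 2.
Hence w(x,τ) = 2sin(2x)sin(4τ) + 2sin(3x)cos(6τ) - 2sin(4x)cos(8τ).
Transform back: u(x,τ) = exp(-2x)w(x,τ).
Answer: u(x, τ) = 2exp(-2x)sin(2x)sin(4τ) + 2exp(-2x)sin(3x)cos(6τ) - 2exp(-2x)sin(4x)cos(8τ)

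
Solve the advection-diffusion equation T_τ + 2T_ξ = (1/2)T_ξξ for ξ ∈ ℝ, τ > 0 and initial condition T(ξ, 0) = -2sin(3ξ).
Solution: Moving frame: η = ξ - 2τ, σ = τ, T = u(η,σ), so T_τ = u_σ - 2u_η and T_ξξ = u_ηη.
Hence T_τ + 2T_ξ = u_σ and the PDE becomes the heat equation u_σ = (1/2)u_ηη on η ∈ ℝ.
Initial data: u(η,0) = T(η,0) = -2sin(3η). Each mode sin(nη) decays as exp(-n²σ/2) on ℝ, so u(η,σ) = Σ c_n exp(-n²σ/2) sin(nη) with c_3=-2: u(η,σ) = -2exp(-9σ/2)sin(3η).
Substituting back: T(ξ,τ) = u(ξ - 2τ, τ).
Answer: T(ξ, τ) = -2exp(-9τ/2)sin(3ξ - 6τ)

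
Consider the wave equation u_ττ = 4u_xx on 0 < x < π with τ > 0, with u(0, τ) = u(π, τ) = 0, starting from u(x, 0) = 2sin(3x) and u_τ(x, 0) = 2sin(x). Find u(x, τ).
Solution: Separating variables: u = Σ [A_n cos(ω_n τ) + B_n sin(ω_n τ)] sin(nx), ω_n = 2n. From ICs (B_n = velocity coefficient / ω_n): A_3=2, B_1=1.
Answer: u(x, τ) = sin(x)sin(2τ) + 2sin(3x)cos(6τ)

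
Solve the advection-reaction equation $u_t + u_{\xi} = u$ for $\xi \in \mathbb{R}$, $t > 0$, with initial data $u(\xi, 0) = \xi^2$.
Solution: Substitute $u = e^{t}w$.
Then $u_t = e^{t}(w_t + w)$, $u_{\xi} = e^{t}w_{\xi}$; substituting and dividing by $e^{t}$, the lower-order terms cancel: $w_t + w_{\xi} = 0$ (standard advection equation).
Data for $w$: $w(\xi,0) = u(\xi,0) = \xi^2$.
By characteristics ($d\xi/dt = 1$), $w(\xi,t) = f(\xi - t)$ with $f = w( \cdot , 0)$.
So $w(\xi,t) = t^2 - 2 t \xi + \xi^2$, and $u(\xi,t) = e^{t}w(\xi,t)$.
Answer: $u(\xi, t) = \xi^2 e^{t} - 2 \xi t e^{t} + t^2 e^{t}$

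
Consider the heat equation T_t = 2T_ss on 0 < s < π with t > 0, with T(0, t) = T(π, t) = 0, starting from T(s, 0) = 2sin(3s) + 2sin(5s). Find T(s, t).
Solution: Using separation of variables T = X(s)G(t):
Eigenfunctions: sin(ns), n = 1, 2, 3, ...
General solution: T(s, t) = Σ c_n sin(ns) exp(-2n² t)
Matching T(s,0) = 2sin(3s) + 2sin(5s) term by term: c_3=2, c_5=2.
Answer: T(s, t) = 2exp(-18t)sin(3s) + 2exp(-50t)sin(5s)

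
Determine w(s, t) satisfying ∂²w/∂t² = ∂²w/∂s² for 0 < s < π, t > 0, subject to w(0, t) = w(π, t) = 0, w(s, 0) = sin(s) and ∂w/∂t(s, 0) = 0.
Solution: Using separation of variables w = X(s)T(t):
Eigenfunctions: sin(ns), n = 1, 2, 3, ...
General solution: w(s, t) = Σ [A_n cos(n t) + B_n sin(n t)] sin(ns)
From w(s,0) = sin(s): A_1=1. From w_t(s,0) = 0: all B_n = 0.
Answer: w(s, t) = sin(s)cos(t)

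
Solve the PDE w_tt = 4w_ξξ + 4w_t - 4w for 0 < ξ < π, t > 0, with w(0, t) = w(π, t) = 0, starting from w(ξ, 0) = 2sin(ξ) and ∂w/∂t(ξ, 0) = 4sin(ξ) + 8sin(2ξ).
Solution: Substitute w = exp(2t)u.
Then w_t = exp(2t)(u_t + 2u), w_tt = exp(2t)(u_tt + 4u_t + 4u), w_ξξ = exp(2t)u_ξξ; substituting and dividing by exp(2t), the lower-order terms cancel: u_tt = 4u_ξξ (standard wave equation).
Data for u: u(ξ,0) = w(ξ,0) = 2sin(ξ); u_t(ξ,0) = w_t(ξ,0) - 2w(ξ,0) = 8sin(2ξ). The boundary conditions carry over: u(0,t) = u(π,t) = 0.
Separating variables: u = Σ [A_n cos(ω_n t) + B_n sin(ω_n t)] sin(nξ), ω_n = 2n. From ICs (B_n = velocity coefficient / ω_n): A_1=2, B_2=2.
So u(ξ,t) = 2sin(4t)sin(2ξ) + 2sin(ξ)cos(2t), and w(ξ,t) = exp(2t)u(ξ,t).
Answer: w(ξ, t) = 2exp(2t)sin(4t)sin(2ξ) + 2exp(2t)sin(ξ)cos(2t)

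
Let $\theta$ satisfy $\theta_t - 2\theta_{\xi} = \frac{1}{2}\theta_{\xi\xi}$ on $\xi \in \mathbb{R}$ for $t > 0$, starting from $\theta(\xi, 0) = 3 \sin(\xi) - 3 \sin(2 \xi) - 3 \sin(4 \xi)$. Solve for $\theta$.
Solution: Change to a moving frame: let $\eta = \xi + 2t$, $\sigma = t$ and write $\theta(\xi,t) = u(\eta,\sigma)$.
By the chain rule $\theta_t = u_{\sigma} + 2u_{\eta}$, $\theta_{\xi} = u_{\eta}$, $\theta_{\xi\xi} = u_{\eta\eta}$.
Then $\theta_t - 2\theta_{\xi} = u_{\sigma}$: the advection term cancels and the PDE becomes the heat equation $u_{\sigma} = \frac{1}{2}u_{\eta\eta}$ on $\eta \in \mathbb{R}$.
Initial data: $u(\eta,0) = \theta(\eta,0) = 3 \sin(\eta) - 3 \sin(2 \eta) - 3 \sin(4 \eta)$.
On $\eta \in \mathbb{R}$ each mode satisfies $(\sin(n\eta))'' = -n^2 \sin(n\eta)$, so $e^{-n^2\sigma/2} \sin(n\eta)$ solves the heat equation; by superposition $u(\eta,\sigma) = \sum c_n e^{-n^2\sigma/2} \sin(n\eta)$.
Reading off the coefficients: $c_1=3, c_2=-3, c_4=-3$, so $u(\eta,\sigma) = -3 e^{-2 \sigma} \sin(2 \eta) - 3 e^{-8 \sigma} \sin(4 \eta) + 3 e^{-\sigma/2} \sin(\eta)$.
Substituting back $\eta = \xi + 2t$, $\sigma = t$: $\theta(\xi,t) = u(\xi + 2t, t)$.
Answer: $\theta(\xi, t) = -3 e^{-2 t} \sin(2 \xi + 4 t) - 3 e^{-8 t} \sin(4 \xi + 8 t) + 3 e^{-t/2} \sin(\xi + 2 t)$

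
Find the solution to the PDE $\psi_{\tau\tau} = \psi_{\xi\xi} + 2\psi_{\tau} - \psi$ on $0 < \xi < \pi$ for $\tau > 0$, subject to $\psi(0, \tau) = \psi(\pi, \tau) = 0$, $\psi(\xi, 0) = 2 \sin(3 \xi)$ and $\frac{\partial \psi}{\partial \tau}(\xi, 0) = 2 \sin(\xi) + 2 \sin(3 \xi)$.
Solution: Substitute $\psi = e^{\tau}u$.
Then $\psi_{\tau} = e^{\tau}(u_{\tau} + u)$, $\psi_{\tau\tau} = e^{\tau}(u_{\tau\tau} + 2u_{\tau} + u)$, $\psi_{\xi\xi} = e^{\tau}u_{\xi\xi}$; substituting and dividing by $e^{\tau}$, the lower-order terms cancel: $u_{\tau\tau} = u_{\xi\xi}$ (standard wave equation).
Data for $u$: $u(\xi,0) = \psi(\xi,0) = 2 \sin(3 \xi)$; $u_{\tau}(\xi,0) = \psi_{\tau}(\xi,0) - \psi(\xi,0) = 2 \sin(\xi)$. The boundary conditions carry over: $u(0,\tau) = u(\pi,\tau) = 0$.
Separating variables: $u = \sum [A_n \cos(\omega_n \tau) + B_n \sin(\omega_n \tau)] \sin(n\xi)$, $\omega_n = n$. From ICs ($B_n$ = velocity coefficient / $\omega_n$): $A_3=2, B_1=2$.
So $u(\xi,\tau) = 2 \sin(\xi) \sin(\tau) + 2 \sin(3 \xi) \cos(3 \tau)$, and $\psi(\xi,\tau) = e^{\tau}u(\xi,\tau)$.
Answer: $\psi(\xi, \tau) = 2 e^{\tau} \sin(\tau) \sin(\xi) + 2 e^{\tau} \sin(3 \xi) \cos(3 \tau)$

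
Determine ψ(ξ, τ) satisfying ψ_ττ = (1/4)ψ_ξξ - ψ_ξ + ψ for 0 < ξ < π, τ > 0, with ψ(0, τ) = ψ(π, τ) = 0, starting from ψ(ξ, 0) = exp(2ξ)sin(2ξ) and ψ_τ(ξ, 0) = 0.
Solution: Substitute ψ = exp(2ξ)u.
Then ψ_ξ = exp(2ξ)(u_ξ + 2u), ψ_ξξ = exp(2ξ)(u_ξξ + 4u_ξ + 4u), ψ_ττ = exp(2ξ)u_ττ; substituting and dividing by exp(2ξ), the lower-order terms cancel: u_ττ = (1/4)u_ξξ (standard wave equation).
Data for u: u(ξ,0) = exp(-2ξ)ψ(ξ,0) = sin(2ξ); u_τ(ξ,0) = exp(-2ξ)ψ_τ(ξ,0) = 0. The boundary conditions carry over: u(0,τ) = u(π,τ) = 0.
Separating variables: u = Σ [A_n cos(ω_n τ) + B_n sin(ω_n τ)] sin(nξ), ω_n = n/2. From ICs: A_2=1.
So u(ξ,τ) = sin(2ξ)cos(τ), and ψ(ξ,τ) = exp(2ξ)u(ξ,τ).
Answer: ψ(ξ, τ) = exp(2ξ)sin(2ξ)cos(τ)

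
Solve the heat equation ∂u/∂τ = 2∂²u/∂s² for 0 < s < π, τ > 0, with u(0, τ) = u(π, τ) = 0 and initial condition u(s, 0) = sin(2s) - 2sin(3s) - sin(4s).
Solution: Separating variables: u = Σ c_n exp(-2n²τ) sin(ns). From u(s,0) = sin(2s) - 2sin(3s) - sin(4s): c_2=1, c_3=-2, c_4=-1.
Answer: u(s, τ) = exp(-8τ)sin(2s) - 2exp(-18τ)sin(3s) - exp(-32τ)sin(4s)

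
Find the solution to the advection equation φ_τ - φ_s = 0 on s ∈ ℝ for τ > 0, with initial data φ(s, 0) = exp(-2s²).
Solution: By characteristics (ds/dτ = -1), φ(s,τ) = f(s + τ) with f = φ(·, 0).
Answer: φ(s, τ) = exp(-2(s + τ)²)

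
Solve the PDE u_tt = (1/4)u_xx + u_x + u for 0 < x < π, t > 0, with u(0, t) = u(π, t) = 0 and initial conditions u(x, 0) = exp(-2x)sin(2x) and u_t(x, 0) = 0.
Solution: Substitute u = exp(-2x)w.
Then u_x = exp(-2x)(w_x - 2w), u_xx = exp(-2x)(w_xx - 4w_x + 4w), u_tt = exp(-2x)w_tt; substituting and dividing by exp(-2x), the lower-order terms cancel: w_tt = (1/4)w_xx (standard wave equation).
Data for w: w(x,0) = exp(2x)u(x,0) = sin(2x); w_t(x,0) = exp(2x)u_t(x,0) = 0. The boundary conditions carry over: w(0,t) = w(π,t) = 0.
Separating variables: w = Σ [A_n cos(ω_n t) + B_n sin(ω_n t)] sin(nx), ω_n = n/2. From ICs: A_2=1.
So w(x,t) = sin(2x)cos(t), and u(x,t) = exp(-2x)w(x,t).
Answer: u(x, t) = exp(-2x)sin(2x)cos(t)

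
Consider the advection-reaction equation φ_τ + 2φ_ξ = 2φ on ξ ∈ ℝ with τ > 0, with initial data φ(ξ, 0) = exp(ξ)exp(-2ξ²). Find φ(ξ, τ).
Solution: Substitute φ = exp(ξ)u.
Then φ_ξ = exp(ξ)(u_ξ + u), φ_τ = exp(ξ)u_τ; substituting and dividing by exp(ξ), the lower-order terms cancel: u_τ + 2u_ξ = 0 (standard advection equation).
Data for u: u(ξ,0) = exp(-ξ)φ(ξ,0) = exp(-2ξ²).
By characteristics (dξ/dτ = 2), u(ξ,τ) = f(ξ - 2τ) with f = u(·, 0).
So u(ξ,τ) = exp(-2(ξ - 2τ)²), and φ(ξ,τ) = exp(ξ)u(ξ,τ).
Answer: φ(ξ, τ) = exp(ξ)exp(-2(ξ - 2τ)²)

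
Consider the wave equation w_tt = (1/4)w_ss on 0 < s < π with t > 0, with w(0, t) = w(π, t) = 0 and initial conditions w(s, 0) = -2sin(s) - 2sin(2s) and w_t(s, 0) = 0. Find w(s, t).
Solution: Separating variables: w = Σ [A_n cos(ω_n t) + B_n sin(ω_n t)] sin(ns), ω_n = n/2. From ICs: A_1=-2, A_2=-2.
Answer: w(s, t) = -2sin(s)cos(t/2) - 2sin(2s)cos(t)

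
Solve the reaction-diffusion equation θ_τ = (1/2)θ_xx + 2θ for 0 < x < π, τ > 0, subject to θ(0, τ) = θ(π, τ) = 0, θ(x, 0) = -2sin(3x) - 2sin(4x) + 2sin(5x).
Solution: Substitute θ = exp(2τ)u.
Then θ_τ = exp(2τ)(u_τ + 2u), θ_xx = exp(2τ)u_xx; substituting and dividing by exp(2τ), the lower-order terms cancel: u_τ = (1/2)u_xx (standard heat equation).
Data for u: u(x,0) = θ(x,0) = -2sin(3x) - 2sin(4x) + 2sin(5x). The boundary conditions carry over: u(0,τ) = u(π,τ) = 0.
Separating variables: u = Σ c_n exp(-n²τ/2) sin(nx). From u(x,0) = -2sin(3x) - 2sin(4x) + 2sin(5x): c_3=-2, c_4=-2, c_5=2.
So u(x,τ) = -2exp(-8τ)sin(4x) - 2exp(-9τ/2)sin(3x) + 2exp(-25τ/2)sin(5x), and θ(x,τ) = exp(2τ)u(x,τ).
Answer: θ(x, τ) = -2exp(-6τ)sin(4x) - 2exp(-5τ/2)sin(3x) + 2exp(-21τ/2)sin(5x)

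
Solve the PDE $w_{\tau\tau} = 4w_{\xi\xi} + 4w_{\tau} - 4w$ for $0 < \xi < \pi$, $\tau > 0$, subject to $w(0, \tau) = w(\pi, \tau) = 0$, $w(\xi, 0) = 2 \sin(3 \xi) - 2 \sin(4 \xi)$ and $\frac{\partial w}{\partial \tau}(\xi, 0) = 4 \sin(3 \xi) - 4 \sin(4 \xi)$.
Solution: Substitute $w = e^{2\tau}u$.
Then $w_{\tau} = e^{2\tau}(u_{\tau} + 2u)$, $w_{\tau\tau} = e^{2\tau}(u_{\tau\tau} + 4u_{\tau} + 4u)$, $w_{\xi\xi} = e^{2\tau}u_{\xi\xi}$; substituting and dividing by $e^{2\tau}$, the lower-order terms cancel: $u_{\tau\tau} = 4u_{\xi\xi}$ (standard wave equation).
Data for $u$: $u(\xi,0) = w(\xi,0) = 2 \sin(3 \xi) - 2 \sin(4 \xi)$; $u_{\tau}(\xi,0) = w_{\tau}(\xi,0) - 2w(\xi,0) = 0$. The boundary conditions carry over: $u(0,\tau) = u(\pi,\tau) = 0$.
Separating variables: $u = \sum [A_n \cos(\omega_n \tau) + B_n \sin(\omega_n \tau)] \sin(n\xi)$, $\omega_n = 2n$. From ICs: $A_3=2, A_4=-2$.
So $u(\xi,\tau) = 2 \sin(3 \xi) \cos(6 \tau) - 2 \sin(4 \xi) \cos(8 \tau)$, and $w(\xi,\tau) = e^{2\tau}u(\xi,\tau)$.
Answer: $w(\xi, \tau) = 2 e^{2 \tau} \sin(3 \xi) \cos(6 \tau) - 2 e^{2 \tau} \sin(4 \xi) \cos(8 \tau)$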